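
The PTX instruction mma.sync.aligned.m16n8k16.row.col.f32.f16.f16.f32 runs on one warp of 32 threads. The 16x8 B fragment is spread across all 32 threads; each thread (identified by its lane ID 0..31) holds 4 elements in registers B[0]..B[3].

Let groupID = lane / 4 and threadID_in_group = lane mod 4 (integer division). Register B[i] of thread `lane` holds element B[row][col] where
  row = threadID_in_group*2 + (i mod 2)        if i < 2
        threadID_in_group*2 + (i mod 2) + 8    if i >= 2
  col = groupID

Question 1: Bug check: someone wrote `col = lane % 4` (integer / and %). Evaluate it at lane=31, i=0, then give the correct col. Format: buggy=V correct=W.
`lane % 4`[31,0]->3
L=31->gid=31>>2=7, tid=31&3=3
[0]->row 3·2+0+0=6  col gid=7
col: 3 vs 7

buggy=3 correct=7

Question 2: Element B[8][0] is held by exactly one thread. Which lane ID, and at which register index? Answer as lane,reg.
c=0->g=0  r=8->rb=1,t=0,b0=0
L=0*4+0=0  i=1*2+0=2

0,2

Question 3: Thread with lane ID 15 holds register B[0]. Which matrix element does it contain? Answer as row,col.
15: g=3,t=3
[0] (3*2+0+0,3) = (6,3)

6,3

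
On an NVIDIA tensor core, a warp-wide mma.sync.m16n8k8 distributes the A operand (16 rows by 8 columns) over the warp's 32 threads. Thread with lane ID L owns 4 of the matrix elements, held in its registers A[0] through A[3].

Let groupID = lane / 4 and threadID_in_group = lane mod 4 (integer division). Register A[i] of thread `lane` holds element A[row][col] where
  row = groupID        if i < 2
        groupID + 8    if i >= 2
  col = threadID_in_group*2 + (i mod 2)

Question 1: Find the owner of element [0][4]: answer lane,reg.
r:0=>grp=0,rB=0  c:4=>tig=2,lo=0
L=0*4+2=2  i=0*2+0=0

2,0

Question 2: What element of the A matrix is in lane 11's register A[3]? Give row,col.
11: g=2,t=3
[3] (2+8,3*2+1) = (10,7)

10,7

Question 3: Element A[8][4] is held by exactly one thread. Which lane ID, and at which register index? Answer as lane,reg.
r=8->g=0,rb=1  c=4->t=2,b0=0
L=0*4+2=2  i=1*2+0=2

2,2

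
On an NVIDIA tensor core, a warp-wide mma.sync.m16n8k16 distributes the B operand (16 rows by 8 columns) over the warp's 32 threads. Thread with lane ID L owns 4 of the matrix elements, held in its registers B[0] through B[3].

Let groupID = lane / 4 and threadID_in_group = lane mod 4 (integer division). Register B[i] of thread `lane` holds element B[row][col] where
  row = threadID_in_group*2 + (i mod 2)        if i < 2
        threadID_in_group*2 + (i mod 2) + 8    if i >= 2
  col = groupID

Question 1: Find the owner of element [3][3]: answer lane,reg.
13,1

c=3->g=3  r=3->rb=0,t=1,b0=1
L=3*4+1=13  i=0*2+1=1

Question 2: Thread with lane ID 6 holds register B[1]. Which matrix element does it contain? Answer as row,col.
5,1

6: G=1,T=2
[1] (2*2+1+0,1) = (5,1)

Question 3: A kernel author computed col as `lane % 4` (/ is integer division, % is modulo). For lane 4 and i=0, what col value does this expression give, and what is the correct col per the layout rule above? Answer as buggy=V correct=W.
buggy=0 correct=1

`lane % 4`[4,0]⇒0
L=4⇒gr=4>>2=1, th=4&3=0
[0]⇒row 0·2+0+0=0  col gr=1
col: 0 vs 1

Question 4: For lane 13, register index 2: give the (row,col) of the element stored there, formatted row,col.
lane 13: g=3 (13/4), t=1 (13%4)
i=2: r=1*2+0+8=10, c=g=3

10,3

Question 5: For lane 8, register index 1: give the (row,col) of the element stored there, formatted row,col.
1,2

lane 8: grp=2 (8/4), tig=0 (8%4)
i=1: r=0*2+1+0=1, c=grp=2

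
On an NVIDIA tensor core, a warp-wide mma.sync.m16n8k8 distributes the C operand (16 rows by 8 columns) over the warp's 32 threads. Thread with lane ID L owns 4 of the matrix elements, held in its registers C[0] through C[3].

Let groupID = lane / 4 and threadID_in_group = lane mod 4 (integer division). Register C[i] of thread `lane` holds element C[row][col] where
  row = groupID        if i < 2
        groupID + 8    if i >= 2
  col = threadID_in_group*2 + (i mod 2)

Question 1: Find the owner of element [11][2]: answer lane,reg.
r: 11->gid=3,r8=1  c: 2->tid=1,i&1=0
L=3*4+1=13  i=1*2+0=2

13,2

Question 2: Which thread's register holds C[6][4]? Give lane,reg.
26,0

r:6=>grp=6,rB=0  c:4=>tig=2,lo=0
L=6*4+2=26  i=0*2+0=0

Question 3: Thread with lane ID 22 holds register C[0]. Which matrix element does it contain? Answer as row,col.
lane 22⇒22/4=5, 22 mod 4=2
i=0  r:5+0⇒5  c:2·2+0⇒4

5,4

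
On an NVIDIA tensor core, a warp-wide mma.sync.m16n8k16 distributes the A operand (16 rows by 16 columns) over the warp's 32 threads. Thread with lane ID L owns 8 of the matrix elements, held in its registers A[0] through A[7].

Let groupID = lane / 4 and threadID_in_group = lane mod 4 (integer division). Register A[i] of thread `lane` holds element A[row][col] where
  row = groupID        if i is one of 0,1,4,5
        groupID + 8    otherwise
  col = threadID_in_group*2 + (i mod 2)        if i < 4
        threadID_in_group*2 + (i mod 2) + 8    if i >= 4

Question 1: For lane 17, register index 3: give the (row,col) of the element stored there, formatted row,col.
lane 17: g=4 (17/4), t=1 (17%4)
i=3: r=4+8=12, c=1*2+1+0=3

12,3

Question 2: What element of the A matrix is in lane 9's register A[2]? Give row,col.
lane 9: gr=2 (9/4), th=1 (9%4)
i=2: r=2+8=10, c=1*2+0+0=2

10,2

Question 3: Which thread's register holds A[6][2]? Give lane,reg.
r=6→G=6,rhi=0  c=2→chi=0,T=1,p=0
L=6*4+1=25  i=0*4+0*2+0=0

25,0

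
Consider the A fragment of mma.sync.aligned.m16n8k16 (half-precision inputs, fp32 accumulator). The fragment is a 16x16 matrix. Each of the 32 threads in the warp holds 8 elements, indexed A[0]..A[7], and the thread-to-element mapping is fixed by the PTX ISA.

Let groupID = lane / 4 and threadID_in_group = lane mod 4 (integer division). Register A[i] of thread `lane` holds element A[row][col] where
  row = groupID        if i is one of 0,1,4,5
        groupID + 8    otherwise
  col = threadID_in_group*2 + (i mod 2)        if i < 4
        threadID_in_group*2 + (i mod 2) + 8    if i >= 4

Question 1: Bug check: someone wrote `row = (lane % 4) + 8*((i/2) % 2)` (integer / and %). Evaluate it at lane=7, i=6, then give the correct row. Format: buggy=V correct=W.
`(lane % 4) + 8*((i/2) % 2)`[7,6]->11
7: g=1,t=3
[6] (1+8,3*2+0+8) = (9,14)
row: 11 vs 9

buggy=11 correct=9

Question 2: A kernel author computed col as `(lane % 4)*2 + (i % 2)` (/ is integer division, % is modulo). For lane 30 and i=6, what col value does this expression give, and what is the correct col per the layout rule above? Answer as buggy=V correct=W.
buggy=4 correct=12

`(lane % 4)*2 + (i % 2)`[30,6]→4
30: G=7,T=2
[6] (7+8,2*2+0+8) = (15,12)
col: 4 vs 12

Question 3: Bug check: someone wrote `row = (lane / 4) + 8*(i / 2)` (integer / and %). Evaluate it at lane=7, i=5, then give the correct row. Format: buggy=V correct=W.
`(lane / 4) + 8*(i / 2)`[7,5]->17
lane 7->7/4=1, 7 mod 4=3
i=5  r:1+0->1  c:2·3+1+8->15
row: 17 vs 1

buggy=17 correct=1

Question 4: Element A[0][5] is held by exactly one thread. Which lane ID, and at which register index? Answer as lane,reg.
r=0->g=0,rb=0  c=5->cb=0,t=2,b0=1
L=0*4+2=2  i=0*4+0*2+1=1

2,1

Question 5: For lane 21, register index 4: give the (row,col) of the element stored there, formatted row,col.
L=21⇒gr=21>>2=5, th=21&3=1
[4]⇒row 5+0=5  col 1·2+0+8=10

5,10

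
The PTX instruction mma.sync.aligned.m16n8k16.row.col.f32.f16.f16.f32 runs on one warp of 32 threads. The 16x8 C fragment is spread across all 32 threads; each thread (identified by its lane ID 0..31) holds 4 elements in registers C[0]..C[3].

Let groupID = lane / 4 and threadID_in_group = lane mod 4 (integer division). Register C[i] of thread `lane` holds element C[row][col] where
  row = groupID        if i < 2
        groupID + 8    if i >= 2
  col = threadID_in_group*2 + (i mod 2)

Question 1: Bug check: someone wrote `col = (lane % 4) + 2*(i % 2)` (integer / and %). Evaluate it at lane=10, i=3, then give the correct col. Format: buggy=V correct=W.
buggy=4 correct=5

`(lane % 4) + 2*(i % 2)`[10,3]->4
10: g=2,t=2
[3] (2+8,2*2+1) = (10,5)
col: 4 vs 5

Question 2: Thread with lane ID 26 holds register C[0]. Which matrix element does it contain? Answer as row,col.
6,4

26: G=6,T=2
[0] (6+0,2*2+0) = (6,4)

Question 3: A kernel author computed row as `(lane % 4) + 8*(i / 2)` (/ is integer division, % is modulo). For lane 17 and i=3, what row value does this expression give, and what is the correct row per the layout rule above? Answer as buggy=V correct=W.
`(lane % 4) + 8*(i / 2)`[17,3]⇒9
lane 17: gr=4 (17/4), th=1 (17%4)
i=3: r=4+8=12, c=1*2+1=3
row: 9 vs 12

buggy=9 correct=12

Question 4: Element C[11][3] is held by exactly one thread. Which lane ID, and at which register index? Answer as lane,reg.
13,3

r: 11->gid=3,r8=1  c: 3->tid=1,i&1=1
L=3*4+1=13  i=1*2+1=3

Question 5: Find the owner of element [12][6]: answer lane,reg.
r=12⇒gr=4,Rb=1  c=6⇒th=3,odd=0
L=4*4+3=19  i=1*2+0=2

19,2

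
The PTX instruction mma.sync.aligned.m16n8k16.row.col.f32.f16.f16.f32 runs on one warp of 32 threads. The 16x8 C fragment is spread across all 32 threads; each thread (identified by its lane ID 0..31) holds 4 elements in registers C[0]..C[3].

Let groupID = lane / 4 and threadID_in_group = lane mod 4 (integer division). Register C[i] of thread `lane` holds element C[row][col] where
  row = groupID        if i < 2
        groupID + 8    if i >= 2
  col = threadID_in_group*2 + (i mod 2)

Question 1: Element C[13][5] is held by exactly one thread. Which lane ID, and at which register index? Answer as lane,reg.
r:13=>grp=5,rB=1  c:5=>tig=2,lo=1
L=5*4+2=22  i=1*2+1=3

22,3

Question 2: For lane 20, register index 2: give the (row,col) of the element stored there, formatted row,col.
13,0

lane 20: g=5 (20/4), t=0 (20%4)
i=2: r=5+8=13, c=0*2+0=0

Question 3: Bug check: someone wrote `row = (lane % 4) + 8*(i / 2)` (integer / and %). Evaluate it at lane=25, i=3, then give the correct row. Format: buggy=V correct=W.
buggy=9 correct=14

`(lane % 4) + 8*(i / 2)`[25,3]->9
L=25->g=25>>2=6, t=25&3=1
[3]->row 6+8=14  col 1·2+1=3
row: 9 vs 14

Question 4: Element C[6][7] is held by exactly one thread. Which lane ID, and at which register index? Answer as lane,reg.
r=6->g=6,rb=0  c=7->t=3,b0=1
L=6*4+3=27  i=0*2+1=1

27,1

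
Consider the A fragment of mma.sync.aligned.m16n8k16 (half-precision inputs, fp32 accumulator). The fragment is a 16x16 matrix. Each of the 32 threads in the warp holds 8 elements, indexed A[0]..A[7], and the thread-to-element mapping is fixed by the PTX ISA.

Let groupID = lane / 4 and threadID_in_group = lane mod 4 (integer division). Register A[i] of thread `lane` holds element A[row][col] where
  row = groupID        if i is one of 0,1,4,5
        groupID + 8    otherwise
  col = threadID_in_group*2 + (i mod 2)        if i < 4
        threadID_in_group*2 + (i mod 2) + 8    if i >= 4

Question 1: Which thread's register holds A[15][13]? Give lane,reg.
30,7

r=15->g=7,rb=1  c=13->cb=1,t=2,b0=1
L=7*4+2=30  i=1*4+1*2+1=7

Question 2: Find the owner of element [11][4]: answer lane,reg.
14,2

r=11→G=3,rhi=1  c=4→chi=0,T=2,p=0
L=3*4+2=14  i=0*4+1*2+0=2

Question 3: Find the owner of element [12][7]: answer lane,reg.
19,3

r=12→G=4,rhi=1  c=7→chi=0,T=3,p=1
L=4*4+3=19  i=0*4+1*2+1=3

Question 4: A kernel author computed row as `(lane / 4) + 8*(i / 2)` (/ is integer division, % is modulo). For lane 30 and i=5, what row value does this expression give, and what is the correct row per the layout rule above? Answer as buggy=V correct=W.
`(lane / 4) + 8*(i / 2)`[30,5]=>23
lane 30=>30/4=7, 30 mod 4=2
i=5  r:7+0=>7  c:2·2+1+8=>13
row: 23 vs 7

buggy=23 correct=7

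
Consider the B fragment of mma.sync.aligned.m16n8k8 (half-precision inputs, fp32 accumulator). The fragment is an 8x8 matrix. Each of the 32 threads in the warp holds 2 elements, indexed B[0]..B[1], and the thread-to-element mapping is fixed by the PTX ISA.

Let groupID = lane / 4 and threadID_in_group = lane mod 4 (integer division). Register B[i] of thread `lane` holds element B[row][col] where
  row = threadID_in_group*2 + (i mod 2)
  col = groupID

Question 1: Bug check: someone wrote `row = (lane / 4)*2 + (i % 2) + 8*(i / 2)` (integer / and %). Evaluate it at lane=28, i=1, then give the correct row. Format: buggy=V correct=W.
`(lane / 4)*2 + (i % 2) + 8*(i / 2)`[28,1]->15
lane 28->28/4=7, 28 mod 4=0
i=1  r:2·0+1->1  c:7
row: 15 vs 1

buggy=15 correct=1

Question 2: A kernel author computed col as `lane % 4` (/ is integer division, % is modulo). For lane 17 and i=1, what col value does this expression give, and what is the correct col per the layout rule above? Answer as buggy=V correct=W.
`lane % 4`[17,1]=>1
lane 17: grp=4 (17/4), tig=1 (17%4)
i=1: r=1*2+1=3, c=grp=4
col: 1 vs 4

buggy=1 correct=4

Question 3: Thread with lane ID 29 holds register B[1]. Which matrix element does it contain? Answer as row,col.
3,7

lane 29->29/4=7, 29 mod 4=1
i=1  r:2·1+1->3  c:7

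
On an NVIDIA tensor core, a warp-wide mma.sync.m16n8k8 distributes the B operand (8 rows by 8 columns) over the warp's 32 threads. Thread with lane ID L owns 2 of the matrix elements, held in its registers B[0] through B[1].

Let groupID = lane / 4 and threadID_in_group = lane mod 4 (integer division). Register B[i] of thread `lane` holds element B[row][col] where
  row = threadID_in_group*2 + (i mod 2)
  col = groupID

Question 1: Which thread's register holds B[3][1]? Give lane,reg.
5,1

c:1=>grp=1  r:3=>tig=1,lo=1
L=1*4+1=5  i=1=1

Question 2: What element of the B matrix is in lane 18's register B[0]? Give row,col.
4,4

lane 18: G=4 (18/4), T=2 (18%4)
i=0: r=2*2+0=4, c=G=4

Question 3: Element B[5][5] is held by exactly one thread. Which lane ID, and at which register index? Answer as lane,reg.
22,1

c:5=>grp=5  r:5=>tig=2,lo=1
L=5*4+2=22  i=1=1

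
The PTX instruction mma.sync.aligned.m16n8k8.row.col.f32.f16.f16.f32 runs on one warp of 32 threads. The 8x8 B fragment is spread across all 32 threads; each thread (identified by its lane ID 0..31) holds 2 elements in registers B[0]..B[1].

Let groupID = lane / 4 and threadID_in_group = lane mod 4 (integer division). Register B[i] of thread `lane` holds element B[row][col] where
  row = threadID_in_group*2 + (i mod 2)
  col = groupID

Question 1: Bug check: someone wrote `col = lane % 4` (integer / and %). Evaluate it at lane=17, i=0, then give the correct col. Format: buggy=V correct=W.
`lane % 4`[17,0]->1
L=17->gid=17>>2=4, tid=17&3=1
[0]->row 1·2+0=2  col gid=4
col: 1 vs 4

buggy=1 correct=4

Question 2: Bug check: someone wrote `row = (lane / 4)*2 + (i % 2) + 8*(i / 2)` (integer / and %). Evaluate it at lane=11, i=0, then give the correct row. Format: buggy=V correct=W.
`(lane / 4)*2 + (i % 2) + 8*(i / 2)`[11,0]->4
lane 11->11/4=2, 11 mod 4=3
i=0  r:2·3+0->6  c:2
row: 4 vs 6

buggy=4 correct=6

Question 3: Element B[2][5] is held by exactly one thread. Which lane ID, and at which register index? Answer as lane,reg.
21,0

c=5->g=5  r=2->t=1,b0=0
L=5*4+1=21  i=0=0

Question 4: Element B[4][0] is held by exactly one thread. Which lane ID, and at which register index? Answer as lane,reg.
c:0=>grp=0  r:4=>tig=2,lo=0
L=0*4+2=2  i=0=0

2,0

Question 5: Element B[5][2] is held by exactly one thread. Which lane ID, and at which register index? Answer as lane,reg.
10,1

c=2⇒gr=2  r=5⇒th=2,odd=1
L=2*4+2=10  i=1=1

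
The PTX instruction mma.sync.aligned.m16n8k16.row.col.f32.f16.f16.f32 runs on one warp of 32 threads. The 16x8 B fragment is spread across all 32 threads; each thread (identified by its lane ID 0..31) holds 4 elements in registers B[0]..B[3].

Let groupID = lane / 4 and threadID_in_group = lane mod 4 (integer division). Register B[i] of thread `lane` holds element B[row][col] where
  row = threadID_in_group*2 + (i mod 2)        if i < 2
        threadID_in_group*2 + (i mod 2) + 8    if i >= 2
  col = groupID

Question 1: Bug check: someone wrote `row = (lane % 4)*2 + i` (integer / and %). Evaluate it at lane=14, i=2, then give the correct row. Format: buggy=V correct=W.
buggy=6 correct=12

`(lane % 4)*2 + i`[14,2]=>6
lane 14=>14/4=3, 14 mod 4=2
i=2  r:2·2+0+8=>12  c:3
row: 6 vs 12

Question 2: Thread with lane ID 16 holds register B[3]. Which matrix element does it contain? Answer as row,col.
16: g=4,t=0
[3] (0*2+1+8,4) = (9,4)

9,4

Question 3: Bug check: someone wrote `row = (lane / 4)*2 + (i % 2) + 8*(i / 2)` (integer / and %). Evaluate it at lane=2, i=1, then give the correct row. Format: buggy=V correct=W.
`(lane / 4)*2 + (i % 2) + 8*(i / 2)`[2,1]→1
lane 2→2/4=0, 2 mod 4=2
i=1  r:2·2+1+0→5  c:0
row: 1 vs 5

buggy=1 correct=5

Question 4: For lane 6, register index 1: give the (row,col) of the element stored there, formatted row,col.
5,1

lane 6→6/4=1, 6 mod 4=2
i=1  r:2·2+1+0→5  c:1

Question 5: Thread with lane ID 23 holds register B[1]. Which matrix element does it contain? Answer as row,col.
L=23→G=23>>2=5, T=23&3=3
[1]→row 3·2+1+0=7  col G=5

7,5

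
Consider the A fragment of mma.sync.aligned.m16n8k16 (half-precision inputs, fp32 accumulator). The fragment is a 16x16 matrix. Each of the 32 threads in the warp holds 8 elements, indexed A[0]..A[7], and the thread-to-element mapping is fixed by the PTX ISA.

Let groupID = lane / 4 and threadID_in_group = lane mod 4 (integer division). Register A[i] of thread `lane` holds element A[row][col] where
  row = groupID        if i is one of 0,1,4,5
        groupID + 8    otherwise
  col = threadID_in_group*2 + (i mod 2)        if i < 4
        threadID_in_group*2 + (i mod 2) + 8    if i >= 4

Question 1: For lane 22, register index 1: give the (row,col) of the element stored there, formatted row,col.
5,5

L=22⇒gr=22>>2=5, th=22&3=2
[1]⇒row 5+0=5  col 2·2+1+0=5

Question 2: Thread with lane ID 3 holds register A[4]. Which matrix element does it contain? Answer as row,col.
L=3->g=3>>2=0, t=3&3=3
[4]->row 0+0=0  col 3·2+0+8=14

0,14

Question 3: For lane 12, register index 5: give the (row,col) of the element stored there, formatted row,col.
L=12->gid=12>>2=3, tid=12&3=0
[5]->row 3+0=3  col 0·2+1+8=9

3,9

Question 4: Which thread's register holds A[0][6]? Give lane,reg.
r: 0->gid=0,r8=0  c: 6->c8=0,tid=3,i&1=0
L=0*4+3=3  i=0*4+0*2+0=0

3,0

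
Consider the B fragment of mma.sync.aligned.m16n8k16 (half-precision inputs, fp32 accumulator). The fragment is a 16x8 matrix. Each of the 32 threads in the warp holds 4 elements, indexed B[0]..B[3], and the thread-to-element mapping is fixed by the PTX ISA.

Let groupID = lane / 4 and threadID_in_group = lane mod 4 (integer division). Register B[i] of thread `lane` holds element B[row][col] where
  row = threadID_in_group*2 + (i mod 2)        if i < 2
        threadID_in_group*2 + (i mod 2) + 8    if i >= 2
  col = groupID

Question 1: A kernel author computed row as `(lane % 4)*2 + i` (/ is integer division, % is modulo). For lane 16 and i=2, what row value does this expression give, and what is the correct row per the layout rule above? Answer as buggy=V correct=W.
buggy=2 correct=8

`(lane % 4)*2 + i`[16,2]->2
16: g=4,t=0
[2] (0*2+0+8,4) = (8,4)
row: 2 vs 8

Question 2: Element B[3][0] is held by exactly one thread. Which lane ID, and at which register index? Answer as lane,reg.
c:0=>grp=0  r:3=>rB=0,tig=1,lo=1
L=0*4+1=1  i=0*2+1=1

1,1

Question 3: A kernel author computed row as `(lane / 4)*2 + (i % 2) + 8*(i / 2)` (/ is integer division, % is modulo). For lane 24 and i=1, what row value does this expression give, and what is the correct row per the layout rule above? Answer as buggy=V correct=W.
`(lane / 4)*2 + (i % 2) + 8*(i / 2)`[24,1]->13
24: gid=6,tid=0
[1] (0*2+1+0,6) = (1,6)
row: 13 vs 1

buggy=13 correct=1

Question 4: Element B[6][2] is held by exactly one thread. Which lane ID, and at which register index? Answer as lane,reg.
c=2⇒gr=2  r=6⇒Rb=0,th=3,odd=0
L=2*4+3=11  i=0*2+0=0

11,0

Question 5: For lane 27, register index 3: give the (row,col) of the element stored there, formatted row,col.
15,6

lane 27=>27/4=6, 27 mod 4=3
i=3  r:2·3+1+8=>15  c:6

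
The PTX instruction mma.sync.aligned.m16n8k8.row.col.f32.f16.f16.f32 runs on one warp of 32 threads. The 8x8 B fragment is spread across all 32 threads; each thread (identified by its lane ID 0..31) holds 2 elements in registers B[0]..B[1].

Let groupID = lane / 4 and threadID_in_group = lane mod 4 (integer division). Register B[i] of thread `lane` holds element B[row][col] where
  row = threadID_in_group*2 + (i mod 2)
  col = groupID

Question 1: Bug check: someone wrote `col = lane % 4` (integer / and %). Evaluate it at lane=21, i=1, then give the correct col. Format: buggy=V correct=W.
`lane % 4`[21,1]->1
lane 21->21/4=5, 21 mod 4=1
i=1  r:2·1+1->3  c:5
col: 1 vs 5

buggy=1 correct=5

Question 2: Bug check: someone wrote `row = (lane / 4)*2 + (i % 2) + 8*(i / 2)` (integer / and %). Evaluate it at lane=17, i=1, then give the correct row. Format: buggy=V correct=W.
`(lane / 4)*2 + (i % 2) + 8*(i / 2)`[17,1]=>9
lane 17: grp=4 (17/4), tig=1 (17%4)
i=1: r=1*2+1=3, c=grp=4
row: 9 vs 3

buggy=9 correct=3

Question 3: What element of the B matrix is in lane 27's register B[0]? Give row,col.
L=27->g=27>>2=6, t=27&3=3
[0]->row 3·2+0=6  col g=6

6,6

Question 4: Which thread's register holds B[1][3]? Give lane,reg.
c=3⇒gr=3  r=1⇒th=0,odd=1
L=3*4+0=12  i=1=1

12,1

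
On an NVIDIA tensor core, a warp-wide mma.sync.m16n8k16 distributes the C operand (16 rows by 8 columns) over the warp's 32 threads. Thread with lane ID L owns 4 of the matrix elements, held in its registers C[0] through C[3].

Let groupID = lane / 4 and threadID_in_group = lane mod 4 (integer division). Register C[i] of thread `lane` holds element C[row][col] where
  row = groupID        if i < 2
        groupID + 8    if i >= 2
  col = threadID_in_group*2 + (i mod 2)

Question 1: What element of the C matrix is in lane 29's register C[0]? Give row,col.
29: g=7,t=1
[0] (7+0,1*2+0) = (7,2)

7,2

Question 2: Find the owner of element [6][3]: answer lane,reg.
r=6->g=6,rb=0  c=3->t=1,b0=1
L=6*4+1=25  i=0*2+1=1

25,1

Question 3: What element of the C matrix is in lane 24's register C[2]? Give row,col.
L=24->gid=24>>2=6, tid=24&3=0
[2]->row 6+8=14  col 0·2+0=0

14,0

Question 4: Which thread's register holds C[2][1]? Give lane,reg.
8,1

r=2->g=2,rb=0  c=1->t=0,b0=1
L=2*4+0=8  i=0*2+1=1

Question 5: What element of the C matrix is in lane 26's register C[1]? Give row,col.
6,5

L=26->g=26>>2=6, t=26&3=2
[1]->row 6+0=6  col 2·2+1=5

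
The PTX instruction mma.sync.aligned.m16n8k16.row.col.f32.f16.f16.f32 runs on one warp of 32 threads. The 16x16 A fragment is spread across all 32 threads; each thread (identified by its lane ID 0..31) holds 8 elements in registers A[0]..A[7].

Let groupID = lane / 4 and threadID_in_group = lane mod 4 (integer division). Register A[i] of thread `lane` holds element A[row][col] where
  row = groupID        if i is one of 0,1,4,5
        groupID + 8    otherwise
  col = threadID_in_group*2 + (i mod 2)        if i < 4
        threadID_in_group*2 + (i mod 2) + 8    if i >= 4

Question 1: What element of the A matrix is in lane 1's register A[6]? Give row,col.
8,10

lane 1->1/4=0, 1 mod 4=1
i=6  r:0+8->8  c:2·1+0+8->10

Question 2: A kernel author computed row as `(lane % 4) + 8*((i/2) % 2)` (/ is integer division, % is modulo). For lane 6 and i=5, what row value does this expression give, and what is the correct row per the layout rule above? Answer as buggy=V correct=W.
buggy=2 correct=1

`(lane % 4) + 8*((i/2) % 2)`[6,5]→2
lane 6: G=1 (6/4), T=2 (6%4)
i=5: r=1+0=1, c=2*2+1+8=13
row: 2 vs 1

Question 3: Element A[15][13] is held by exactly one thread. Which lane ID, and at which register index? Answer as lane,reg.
30,7

r=15→G=7,rhi=1  c=13→chi=1,T=2,p=1
L=7*4+2=30  i=1*4+1*2+1=7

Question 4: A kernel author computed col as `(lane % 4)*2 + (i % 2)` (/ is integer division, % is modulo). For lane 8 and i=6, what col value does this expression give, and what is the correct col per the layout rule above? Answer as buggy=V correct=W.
buggy=0 correct=8

`(lane % 4)*2 + (i % 2)`[8,6]=>0
8: grp=2,tig=0
[6] (2+8,0*2+0+8) = (10,8)
col: 0 vs 8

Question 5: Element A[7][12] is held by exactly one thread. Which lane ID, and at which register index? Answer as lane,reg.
r: 7->gid=7,r8=0  c: 12->c8=1,tid=2,i&1=0
L=7*4+2=30  i=1*4+0*2+0=4

30,4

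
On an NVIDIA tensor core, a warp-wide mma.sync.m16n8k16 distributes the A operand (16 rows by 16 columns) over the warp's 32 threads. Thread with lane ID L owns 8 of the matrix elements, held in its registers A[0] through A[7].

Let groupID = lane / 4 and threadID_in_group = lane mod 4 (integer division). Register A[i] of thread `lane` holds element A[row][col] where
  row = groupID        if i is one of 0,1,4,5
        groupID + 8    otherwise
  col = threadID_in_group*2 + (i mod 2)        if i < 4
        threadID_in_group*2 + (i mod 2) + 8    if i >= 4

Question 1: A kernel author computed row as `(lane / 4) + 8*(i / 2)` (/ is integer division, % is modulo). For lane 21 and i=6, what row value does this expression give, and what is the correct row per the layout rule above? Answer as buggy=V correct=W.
`(lane / 4) + 8*(i / 2)`[21,6]=>29
lane 21=>21/4=5, 21 mod 4=1
i=6  r:5+8=>13  c:2·1+0+8=>10
row: 29 vs 13

buggy=29 correct=13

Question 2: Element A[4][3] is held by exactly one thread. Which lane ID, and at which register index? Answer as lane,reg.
17,1

r: 4->gid=4,r8=0  c: 3->c8=0,tid=1,i&1=1
L=4*4+1=17  i=0*4+0*2+1=1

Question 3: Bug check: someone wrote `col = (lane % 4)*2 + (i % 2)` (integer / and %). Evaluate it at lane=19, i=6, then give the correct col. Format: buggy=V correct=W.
`(lane % 4)*2 + (i % 2)`[19,6]->6
lane 19: gid=4 (19/4), tid=3 (19%4)
i=6: r=4+8=12, c=3*2+0+8=14
col: 6 vs 14

buggy=6 correct=14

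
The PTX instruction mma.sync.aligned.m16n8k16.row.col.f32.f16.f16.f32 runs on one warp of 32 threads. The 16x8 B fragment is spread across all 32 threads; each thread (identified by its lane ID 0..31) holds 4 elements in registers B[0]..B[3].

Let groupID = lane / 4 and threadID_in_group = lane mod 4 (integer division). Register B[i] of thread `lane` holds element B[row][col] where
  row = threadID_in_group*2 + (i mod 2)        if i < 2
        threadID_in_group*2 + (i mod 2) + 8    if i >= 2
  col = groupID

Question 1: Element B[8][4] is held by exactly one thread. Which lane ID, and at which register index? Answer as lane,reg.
16,2

c:4=>grp=4  r:8=>rB=1,tig=0,lo=0
L=4*4+0=16  i=1*2+0=2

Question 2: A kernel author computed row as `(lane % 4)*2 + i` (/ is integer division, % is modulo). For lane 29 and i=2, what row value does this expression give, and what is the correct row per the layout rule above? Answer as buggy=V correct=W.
buggy=4 correct=10

`(lane % 4)*2 + i`[29,2]=>4
lane 29=>29/4=7, 29 mod 4=1
i=2  r:2·1+0+8=>10  c:7
row: 4 vs 10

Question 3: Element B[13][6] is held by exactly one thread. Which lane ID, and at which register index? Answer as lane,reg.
26,3

c=6→G=6  r=13→rhi=1,T=2,p=1
L=6*4+2=26  i=1*2+1=3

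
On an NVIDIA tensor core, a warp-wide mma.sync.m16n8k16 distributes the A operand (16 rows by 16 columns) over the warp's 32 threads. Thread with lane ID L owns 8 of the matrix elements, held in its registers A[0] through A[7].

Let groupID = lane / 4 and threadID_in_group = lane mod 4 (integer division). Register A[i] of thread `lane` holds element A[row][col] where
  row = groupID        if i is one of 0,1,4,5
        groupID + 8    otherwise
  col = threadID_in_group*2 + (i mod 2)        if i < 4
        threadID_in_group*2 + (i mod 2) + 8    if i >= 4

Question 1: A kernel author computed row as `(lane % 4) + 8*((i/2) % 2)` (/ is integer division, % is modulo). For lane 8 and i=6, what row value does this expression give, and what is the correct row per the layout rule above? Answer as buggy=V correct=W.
`(lane % 4) + 8*((i/2) % 2)`[8,6]⇒8
lane 8: gr=2 (8/4), th=0 (8%4)
i=6: r=2+8=10, c=0*2+0+8=8
row: 8 vs 10

buggy=8 correct=10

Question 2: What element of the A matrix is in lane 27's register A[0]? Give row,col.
6,6

lane 27: grp=6 (27/4), tig=3 (27%4)
i=0: r=6+0=6, c=3*2+0+0=6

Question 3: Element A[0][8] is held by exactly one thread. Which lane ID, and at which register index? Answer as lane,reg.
0,4

r:0=>grp=0,rB=0  c:8=>cB=1,tig=0,lo=0
L=0*4+0=0  i=1*4+0*2+0=4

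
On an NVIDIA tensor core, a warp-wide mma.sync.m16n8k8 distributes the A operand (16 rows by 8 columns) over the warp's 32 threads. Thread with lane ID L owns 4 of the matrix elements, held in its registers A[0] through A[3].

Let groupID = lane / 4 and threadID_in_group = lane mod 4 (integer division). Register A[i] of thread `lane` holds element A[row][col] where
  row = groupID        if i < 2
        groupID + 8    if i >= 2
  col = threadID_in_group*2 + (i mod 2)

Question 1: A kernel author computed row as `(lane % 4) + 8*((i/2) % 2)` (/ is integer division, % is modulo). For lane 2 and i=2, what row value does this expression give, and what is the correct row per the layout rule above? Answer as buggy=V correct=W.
`(lane % 4) + 8*((i/2) % 2)`[2,2]=>10
lane 2=>2/4=0, 2 mod 4=2
i=2  r:0+8=>8  c:2·2+0=>4
row: 10 vs 8

buggy=10 correct=8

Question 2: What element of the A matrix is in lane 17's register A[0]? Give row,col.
L=17⇒gr=17>>2=4, th=17&3=1
[0]⇒row 4+0=4  col 1·2+0=2

4,2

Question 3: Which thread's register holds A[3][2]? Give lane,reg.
13,0

r: 3->gid=3,r8=0  c: 2->tid=1,i&1=0
L=3*4+1=13  i=0*2+0=0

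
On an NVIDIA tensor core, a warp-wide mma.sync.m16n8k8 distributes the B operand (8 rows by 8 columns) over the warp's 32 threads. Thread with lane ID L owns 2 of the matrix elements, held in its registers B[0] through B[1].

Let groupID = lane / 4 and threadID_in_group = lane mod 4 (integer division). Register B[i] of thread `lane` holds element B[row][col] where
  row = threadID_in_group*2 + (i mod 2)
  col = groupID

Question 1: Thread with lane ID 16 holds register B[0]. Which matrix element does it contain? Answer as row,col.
lane 16->16/4=4, 16 mod 4=0
i=0  r:2·0+0->0  c:4

0,4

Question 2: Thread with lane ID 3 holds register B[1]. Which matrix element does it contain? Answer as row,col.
7,0

L=3->gid=3>>2=0, tid=3&3=3
[1]->row 3·2+1=7  col gid=0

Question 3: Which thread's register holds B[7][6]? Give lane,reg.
27,1

c=6->g=6  r=7->t=3,b0=1
L=6*4+3=27  i=1=1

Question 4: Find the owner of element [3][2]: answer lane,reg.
9,1

c=2->g=2  r=3->t=1,b0=1
L=2*4+1=9  i=1=1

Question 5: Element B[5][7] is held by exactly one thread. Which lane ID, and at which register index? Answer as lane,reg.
30,1

c=7→G=7  r=5→T=2,p=1
L=7*4+2=30  i=1=1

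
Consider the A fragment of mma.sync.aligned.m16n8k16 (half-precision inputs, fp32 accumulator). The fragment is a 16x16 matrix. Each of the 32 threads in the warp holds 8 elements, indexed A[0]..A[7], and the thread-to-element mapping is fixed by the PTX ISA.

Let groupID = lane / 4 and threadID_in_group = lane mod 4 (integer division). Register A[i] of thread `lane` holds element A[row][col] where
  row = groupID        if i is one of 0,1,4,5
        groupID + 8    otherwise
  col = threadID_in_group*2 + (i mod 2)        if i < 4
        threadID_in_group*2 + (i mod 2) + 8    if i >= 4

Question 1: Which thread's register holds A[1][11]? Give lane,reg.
5,5

r=1->g=1,rb=0  c=11->cb=1,t=1,b0=1
L=1*4+1=5  i=1*4+0*2+1=5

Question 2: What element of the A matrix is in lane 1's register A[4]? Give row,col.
lane 1->1/4=0, 1 mod 4=1
i=4  r:0+0->0  c:2·1+0+8->10

0,10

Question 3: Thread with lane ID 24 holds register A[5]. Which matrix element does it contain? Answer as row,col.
lane 24->24/4=6, 24 mod 4=0
i=5  r:6+0->6  c:2·0+1+8->9

6,9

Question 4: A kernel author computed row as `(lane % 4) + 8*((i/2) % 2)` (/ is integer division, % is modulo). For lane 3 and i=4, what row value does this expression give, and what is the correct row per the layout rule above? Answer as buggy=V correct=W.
`(lane % 4) + 8*((i/2) % 2)`[3,4]->3
lane 3->3/4=0, 3 mod 4=3
i=4  r:0+0->0  c:2·3+0+8->14
row: 3 vs 0

buggy=3 correct=0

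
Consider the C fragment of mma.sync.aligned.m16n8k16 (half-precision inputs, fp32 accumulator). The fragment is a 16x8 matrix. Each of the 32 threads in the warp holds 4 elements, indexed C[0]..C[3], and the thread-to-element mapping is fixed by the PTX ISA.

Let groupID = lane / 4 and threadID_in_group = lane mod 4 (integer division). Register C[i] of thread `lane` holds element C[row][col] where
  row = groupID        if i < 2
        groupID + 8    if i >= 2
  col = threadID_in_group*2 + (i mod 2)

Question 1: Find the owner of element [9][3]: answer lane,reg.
5,3

r=9->g=1,rb=1  c=3->t=1,b0=1
L=1*4+1=5  i=1*2+1=3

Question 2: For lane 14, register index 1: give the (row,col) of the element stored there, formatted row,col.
L=14->g=14>>2=3, t=14&3=2
[1]->row 3+0=3  col 2·2+1=5

3,5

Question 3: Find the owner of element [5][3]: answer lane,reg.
21,1

r=5→G=5,rhi=0  c=3→T=1,p=1
L=5*4+1=21  i=0*2+1=1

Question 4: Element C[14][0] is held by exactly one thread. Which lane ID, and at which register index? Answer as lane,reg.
24,2

r: 14->gid=6,r8=1  c: 0->tid=0,i&1=0
L=6*4+0=24  i=1*2+0=2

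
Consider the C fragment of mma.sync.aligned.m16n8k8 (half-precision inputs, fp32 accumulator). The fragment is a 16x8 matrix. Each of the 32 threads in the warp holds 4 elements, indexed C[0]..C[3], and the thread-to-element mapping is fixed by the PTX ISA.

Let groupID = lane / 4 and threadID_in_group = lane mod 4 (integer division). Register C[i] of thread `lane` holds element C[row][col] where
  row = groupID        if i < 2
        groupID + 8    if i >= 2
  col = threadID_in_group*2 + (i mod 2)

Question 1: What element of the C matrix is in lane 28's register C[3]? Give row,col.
lane 28: gid=7 (28/4), tid=0 (28%4)
i=3: r=7+8=15, c=0*2+1=1

15,1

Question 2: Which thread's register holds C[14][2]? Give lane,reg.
r=14⇒gr=6,Rb=1  c=2⇒th=1,odd=0
L=6*4+1=25  i=1*2+0=2

25,2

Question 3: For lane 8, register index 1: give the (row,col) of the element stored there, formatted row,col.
2,1

L=8->g=8>>2=2, t=8&3=0
[1]->row 2+0=2  col 0·2+1=1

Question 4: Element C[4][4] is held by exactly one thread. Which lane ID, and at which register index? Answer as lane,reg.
r=4->g=4,rb=0  c=4->t=2,b0=0
L=4*4+2=18  i=0*2+0=0

18,0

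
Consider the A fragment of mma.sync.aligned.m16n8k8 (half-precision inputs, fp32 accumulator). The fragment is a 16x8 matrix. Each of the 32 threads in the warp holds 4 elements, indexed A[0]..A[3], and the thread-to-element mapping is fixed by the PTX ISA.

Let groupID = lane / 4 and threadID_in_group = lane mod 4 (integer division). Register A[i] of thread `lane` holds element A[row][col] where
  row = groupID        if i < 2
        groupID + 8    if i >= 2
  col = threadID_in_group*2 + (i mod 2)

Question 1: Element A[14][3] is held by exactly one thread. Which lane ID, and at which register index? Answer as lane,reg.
25,3

r=14⇒gr=6,Rb=1  c=3⇒th=1,odd=1
L=6*4+1=25  i=1*2+1=3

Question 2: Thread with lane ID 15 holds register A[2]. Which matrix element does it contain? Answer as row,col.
lane 15=>15/4=3, 15 mod 4=3
i=2  r:3+8=>11  c:2·3+0=>6

11,6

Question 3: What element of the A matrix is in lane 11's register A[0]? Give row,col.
lane 11: gid=2 (11/4), tid=3 (11%4)
i=0: r=2+0=2, c=3*2+0=6

2,6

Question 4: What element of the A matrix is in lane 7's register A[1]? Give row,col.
L=7->gid=7>>2=1, tid=7&3=3
[1]->row 1+0=1  col 3·2+1=7

1,7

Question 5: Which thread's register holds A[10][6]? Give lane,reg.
11,2

r=10→G=2,rhi=1  c=6→T=3,p=0
L=2*4+3=11  i=1*2+0=2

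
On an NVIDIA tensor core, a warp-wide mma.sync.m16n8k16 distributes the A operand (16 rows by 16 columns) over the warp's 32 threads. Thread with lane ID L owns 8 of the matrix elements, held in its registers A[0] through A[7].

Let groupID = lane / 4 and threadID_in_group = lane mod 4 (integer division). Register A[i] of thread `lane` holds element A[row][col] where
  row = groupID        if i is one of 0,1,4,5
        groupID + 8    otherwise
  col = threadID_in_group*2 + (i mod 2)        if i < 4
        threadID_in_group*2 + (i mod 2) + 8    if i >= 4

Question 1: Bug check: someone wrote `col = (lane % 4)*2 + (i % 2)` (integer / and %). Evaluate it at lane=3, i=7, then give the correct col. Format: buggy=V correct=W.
`(lane % 4)*2 + (i % 2)`[3,7]->7
lane 3->3/4=0, 3 mod 4=3
i=7  r:0+8->8  c:2·3+1+8->15
col: 7 vs 15

buggy=7 correct=15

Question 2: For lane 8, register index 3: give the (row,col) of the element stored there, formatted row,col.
lane 8->8/4=2, 8 mod 4=0
i=3  r:2+8->10  c:2·0+1+0->1

10,1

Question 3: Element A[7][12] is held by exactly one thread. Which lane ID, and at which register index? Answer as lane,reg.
r: 7->gid=7,r8=0  c: 12->c8=1,tid=2,i&1=0
L=7*4+2=30  i=1*4+0*2+0=4

30,4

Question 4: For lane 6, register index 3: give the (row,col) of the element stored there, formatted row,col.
9,5

lane 6⇒6/4=1, 6 mod 4=2
i=3  r:1+8⇒9  c:2·2+1+0⇒5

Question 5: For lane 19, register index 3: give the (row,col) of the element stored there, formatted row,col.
12,7

lane 19->19/4=4, 19 mod 4=3
i=3  r:4+8->12  c:2·3+1+0->7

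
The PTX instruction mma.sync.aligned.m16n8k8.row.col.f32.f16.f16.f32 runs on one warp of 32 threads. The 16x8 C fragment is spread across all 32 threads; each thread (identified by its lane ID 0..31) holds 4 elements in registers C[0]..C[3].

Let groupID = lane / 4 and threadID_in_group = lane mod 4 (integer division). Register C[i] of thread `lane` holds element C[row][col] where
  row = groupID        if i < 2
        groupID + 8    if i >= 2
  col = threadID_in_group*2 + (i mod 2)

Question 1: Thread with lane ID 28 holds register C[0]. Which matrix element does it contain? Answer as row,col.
7,0

28: gid=7,tid=0
[0] (7+0,0*2+0) = (7,0)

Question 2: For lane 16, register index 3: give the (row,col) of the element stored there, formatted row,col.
lane 16: gid=4 (16/4), tid=0 (16%4)
i=3: r=4+8=12, c=0*2+1=1

12,1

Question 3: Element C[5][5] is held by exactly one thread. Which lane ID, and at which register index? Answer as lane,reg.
22,1

r: 5->gid=5,r8=0  c: 5->tid=2,i&1=1
L=5*4+2=22  i=0*2+1=1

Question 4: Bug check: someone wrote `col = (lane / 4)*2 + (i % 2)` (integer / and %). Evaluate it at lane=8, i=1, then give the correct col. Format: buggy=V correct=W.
buggy=5 correct=1

`(lane / 4)*2 + (i % 2)`[8,1]→5
lane 8→8/4=2, 8 mod 4=0
i=1  r:2+0→2  c:2·0+1→1
col: 5 vs 1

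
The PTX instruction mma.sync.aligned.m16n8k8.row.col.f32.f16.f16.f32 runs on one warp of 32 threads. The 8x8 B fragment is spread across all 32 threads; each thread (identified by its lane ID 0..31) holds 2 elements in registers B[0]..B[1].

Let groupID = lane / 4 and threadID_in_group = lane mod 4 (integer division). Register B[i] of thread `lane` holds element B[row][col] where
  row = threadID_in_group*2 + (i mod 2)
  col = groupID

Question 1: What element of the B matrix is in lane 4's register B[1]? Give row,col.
1,1

lane 4⇒4/4=1, 4 mod 4=0
i=1  r:2·0+1⇒1  c:1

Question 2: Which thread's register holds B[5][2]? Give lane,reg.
10,1

c: 2->gid=2  r: 5->tid=2,i&1=1
L=2*4+2=10  i=1=1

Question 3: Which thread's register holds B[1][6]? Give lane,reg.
c=6⇒gr=6  r=1⇒th=0,odd=1
L=6*4+0=24  i=1=1

24,1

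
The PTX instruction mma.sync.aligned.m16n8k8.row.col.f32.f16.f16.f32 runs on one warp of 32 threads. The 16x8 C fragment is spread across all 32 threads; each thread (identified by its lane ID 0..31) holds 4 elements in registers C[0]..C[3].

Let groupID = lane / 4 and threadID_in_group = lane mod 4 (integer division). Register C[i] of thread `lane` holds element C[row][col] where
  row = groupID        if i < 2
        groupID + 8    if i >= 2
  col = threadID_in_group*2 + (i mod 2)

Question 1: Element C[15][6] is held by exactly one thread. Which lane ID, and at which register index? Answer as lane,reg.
31,2

r=15→G=7,rhi=1  c=6→T=3,p=0
L=7*4+3=31  i=1*2+0=2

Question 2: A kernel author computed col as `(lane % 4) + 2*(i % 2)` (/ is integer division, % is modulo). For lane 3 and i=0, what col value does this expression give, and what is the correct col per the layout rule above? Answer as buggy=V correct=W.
`(lane % 4) + 2*(i % 2)`[3,0]->3
lane 3->3/4=0, 3 mod 4=3
i=0  r:0+0->0  c:2·3+0->6
col: 3 vs 6

buggy=3 correct=6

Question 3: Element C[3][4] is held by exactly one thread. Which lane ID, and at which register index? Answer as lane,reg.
r: 3->gid=3,r8=0  c: 4->tid=2,i&1=0
L=3*4+2=14  i=0*2+0=0

14,0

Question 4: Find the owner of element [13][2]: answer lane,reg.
r=13→G=5,rhi=1  c=2→T=1,p=0
L=5*4+1=21  i=1*2+0=2

21,2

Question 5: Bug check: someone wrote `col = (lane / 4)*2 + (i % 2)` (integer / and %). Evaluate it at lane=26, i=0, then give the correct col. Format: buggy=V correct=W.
buggy=12 correct=4

`(lane / 4)*2 + (i % 2)`[26,0]=>12
lane 26=>26/4=6, 26 mod 4=2
i=0  r:6+0=>6  c:2·2+0=>4
col: 12 vs 4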